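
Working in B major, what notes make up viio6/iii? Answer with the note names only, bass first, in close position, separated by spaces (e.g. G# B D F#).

viio6/iii is a secondary leading-tone chord. The target iii is D# in B major; the applied chord is rooted a semitone below, on C##.
Building a diminished triad on C## gives C##-E#-G#.
With the 6 figure the chord is in first inversion; from the bass E# upward in close position it reads E#-G#-C##.

E# G# C##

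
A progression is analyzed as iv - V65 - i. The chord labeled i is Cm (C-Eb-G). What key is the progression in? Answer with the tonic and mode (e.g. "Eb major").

The anchor chord is a minor triad on C, labeled i.
If C is scale degree 1 and the mode makes that degree carry a minor triad, the tonic is C and the mode is minor.

C minor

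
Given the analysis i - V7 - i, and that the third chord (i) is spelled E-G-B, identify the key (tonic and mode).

E minor

The anchor chord is a minor triad on E, labeled i.
If E is scale degree 1 and the mode makes that degree carry a minor triad, the tonic is E and the mode is minor.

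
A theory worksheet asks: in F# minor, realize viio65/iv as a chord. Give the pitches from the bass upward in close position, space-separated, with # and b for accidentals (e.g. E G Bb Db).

C# E G A#

The slash marks an applied leading-tone chord: viio of iv. In F# minor, iv is B, so the leading tone to it is A#, a half step below.
Building a fully diminished seventh chord on A# gives A#-C#-E-G.
With the 65 figure the chord is in first inversion; from the bass C# upward in close position it reads C#-E-G-A#.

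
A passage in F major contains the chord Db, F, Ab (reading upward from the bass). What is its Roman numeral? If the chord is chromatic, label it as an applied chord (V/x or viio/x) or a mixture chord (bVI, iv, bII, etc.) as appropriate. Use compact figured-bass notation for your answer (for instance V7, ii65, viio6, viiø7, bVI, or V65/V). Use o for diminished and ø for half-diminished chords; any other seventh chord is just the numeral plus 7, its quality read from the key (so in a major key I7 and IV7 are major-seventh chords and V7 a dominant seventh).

Stacked in thirds the chord is Db-F-Ab: a major triad on Db.
Db is the lowered sixth degree of F major (diatonic 6 would be D). This is a major triad on the lowered sixth degree, borrowed from the parallel minor.

bVI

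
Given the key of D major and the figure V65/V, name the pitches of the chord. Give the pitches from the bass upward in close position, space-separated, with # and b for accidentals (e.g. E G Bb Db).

V65/V is a secondary dominant — the dominant seventh of V. V in D major is A, so the applied chord's root is E, a perfect fifth above.
Building a dominant seventh chord on E gives E-G#-B-D.
The figured bass 65 indicates first inversion, placing the third (G#) in the bass: G#-B-D-E.

G# B D E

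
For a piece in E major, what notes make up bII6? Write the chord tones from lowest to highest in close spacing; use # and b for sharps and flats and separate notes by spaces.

A C F

bII6 is the Neapolitan sixth — a major triad on the lowered second degree, here in its customary first inversion. In E major that root is F.
So the chord is F-A-C.
The figured bass 6 indicates first inversion, placing the third (A) in the bass: A-C-F.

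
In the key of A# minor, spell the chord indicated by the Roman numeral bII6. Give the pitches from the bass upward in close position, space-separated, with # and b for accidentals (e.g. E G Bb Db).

D# F# B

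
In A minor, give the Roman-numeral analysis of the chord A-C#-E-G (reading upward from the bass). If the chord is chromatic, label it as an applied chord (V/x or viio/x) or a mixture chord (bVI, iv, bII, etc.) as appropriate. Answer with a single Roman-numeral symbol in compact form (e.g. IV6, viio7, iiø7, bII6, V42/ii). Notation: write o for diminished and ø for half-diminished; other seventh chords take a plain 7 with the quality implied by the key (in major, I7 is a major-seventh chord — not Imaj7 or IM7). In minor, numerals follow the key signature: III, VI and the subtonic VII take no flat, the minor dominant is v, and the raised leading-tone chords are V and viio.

The pitches A-C#-E-G form a dominant seventh chord rooted on A.
A is not a diatonic chord root with this quality in A minor, but it lies a perfect fifth above D (iv), so the chord functions as an applied dominant of iv.

V7/iv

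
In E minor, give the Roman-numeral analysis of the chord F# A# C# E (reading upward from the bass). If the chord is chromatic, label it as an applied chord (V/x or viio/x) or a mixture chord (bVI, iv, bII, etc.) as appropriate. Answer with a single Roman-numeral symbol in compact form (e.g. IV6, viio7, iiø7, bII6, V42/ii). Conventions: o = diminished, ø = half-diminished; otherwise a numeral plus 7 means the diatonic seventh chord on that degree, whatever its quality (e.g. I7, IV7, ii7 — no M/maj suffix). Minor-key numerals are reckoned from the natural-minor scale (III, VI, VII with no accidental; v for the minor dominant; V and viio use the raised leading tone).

V7/V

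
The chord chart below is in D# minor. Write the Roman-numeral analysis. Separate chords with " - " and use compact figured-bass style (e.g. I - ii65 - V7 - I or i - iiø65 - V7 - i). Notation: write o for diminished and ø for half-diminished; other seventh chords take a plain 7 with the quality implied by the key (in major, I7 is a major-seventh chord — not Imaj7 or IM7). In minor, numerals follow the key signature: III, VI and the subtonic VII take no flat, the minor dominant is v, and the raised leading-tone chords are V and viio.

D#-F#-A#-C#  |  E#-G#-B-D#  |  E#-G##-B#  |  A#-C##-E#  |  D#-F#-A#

D#-F#-A#-C#: root D# is the tonic; minor seventh chord there is i7.
E#-G#-B-D# has root E#, degree 2 in D# minor, so iiø7.
E#-G##-B#: chromatic; E# is V of V, so V/V.
A#-C##-E#: major triad on A# = scale degree 5 → V.
D#-F#-A# has root D#, degree 1 in D# minor, so i.

i7 - iiø7 - V/V - V - i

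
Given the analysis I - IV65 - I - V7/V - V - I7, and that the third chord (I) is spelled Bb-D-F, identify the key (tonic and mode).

I is given as Bb-D-F — a major triad with root Bb.
If Bb is scale degree 1 and the mode makes that degree carry a major triad, the tonic is Bb and the mode is major.

Bb major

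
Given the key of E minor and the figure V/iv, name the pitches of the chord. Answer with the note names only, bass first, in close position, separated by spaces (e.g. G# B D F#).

E G# B

V/iv is a secondary dominant — the dominant triad of iv. iv in E minor is A, so the applied chord's root is E, a perfect fifth above.
Building a major triad on E gives E-G#-B.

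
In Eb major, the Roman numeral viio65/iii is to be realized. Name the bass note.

The applied chord viio65/iii is rooted on F#: F#-A-C-Eb.
The figure 65 means first inversion — the third is in the bass.

A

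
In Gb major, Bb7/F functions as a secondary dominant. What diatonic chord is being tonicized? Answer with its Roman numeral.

vi

The chord is a dominant seventh chord on Bb.
A dominant resolves down a perfect fifth: Bb → Eb. In Gb major, Eb is scale degree 6, i.e. vi.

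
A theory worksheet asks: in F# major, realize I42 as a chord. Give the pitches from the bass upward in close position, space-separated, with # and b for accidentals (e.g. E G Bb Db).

The numeral's case and figure indicate a major seventh chord. In F# major its root, the tonic, is F#.
Stacking thirds from F# gives F#-A#-C#-E#.
With the 42 figure the chord is in third inversion; from the bass E# upward in close position it reads E#-F#-A#-C#.

E# F# A# C#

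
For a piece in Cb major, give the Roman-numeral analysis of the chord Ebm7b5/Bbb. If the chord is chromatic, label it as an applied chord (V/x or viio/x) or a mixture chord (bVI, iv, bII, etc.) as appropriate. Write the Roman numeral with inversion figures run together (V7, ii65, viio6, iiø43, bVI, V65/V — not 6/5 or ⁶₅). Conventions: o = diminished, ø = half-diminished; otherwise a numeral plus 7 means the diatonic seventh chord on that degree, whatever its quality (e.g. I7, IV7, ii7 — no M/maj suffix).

The pitches Eb-Gb-Bbb-Db form a half-diminished seventh chord rooted on Eb.
Eb sits a half step below Fb (IV in Cb major); a diminished chord there is the applied leading-tone chord of IV.
With Bbb in the bass the chord is in second inversion, so the figured bass is 43.

viiø43/IV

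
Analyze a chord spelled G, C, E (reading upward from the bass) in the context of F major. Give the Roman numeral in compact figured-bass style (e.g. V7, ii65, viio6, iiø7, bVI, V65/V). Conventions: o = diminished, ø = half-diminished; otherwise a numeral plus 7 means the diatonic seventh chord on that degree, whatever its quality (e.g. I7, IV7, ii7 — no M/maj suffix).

V64

The pitches C-E-G form a major triad rooted on C.
C is scale degree 5 in F major, and a major triad on that degree is written V.
With G in the bass the chord is in second inversion, so the figured bass is 64.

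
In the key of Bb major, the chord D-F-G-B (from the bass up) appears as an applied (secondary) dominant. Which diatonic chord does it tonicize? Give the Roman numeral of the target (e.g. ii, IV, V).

The chord is a dominant seventh chord on G.
A dominant resolves down a perfect fifth: G → C. In Bb major, C is scale degree 2, i.e. ii.

ii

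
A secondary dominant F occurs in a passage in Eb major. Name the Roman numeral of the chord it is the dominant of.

The chord is a major triad on F.
A dominant resolves down a perfect fifth: F → Bb. In Eb major, Bb is scale degree 5, i.e. V.

V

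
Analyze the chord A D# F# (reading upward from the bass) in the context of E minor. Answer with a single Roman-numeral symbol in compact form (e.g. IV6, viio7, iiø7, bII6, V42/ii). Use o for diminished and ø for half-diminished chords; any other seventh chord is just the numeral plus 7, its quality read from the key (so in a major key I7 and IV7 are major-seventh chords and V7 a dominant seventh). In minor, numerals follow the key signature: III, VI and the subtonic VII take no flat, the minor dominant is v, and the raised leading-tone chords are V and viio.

viio64

Stacked in thirds the chord is D#-F#-A: a diminished triad on D#.
D# is scale degree 7 in E minor, and a diminished triad on that degree is written viio.
With A in the bass the chord is in second inversion, so the figured bass is 64.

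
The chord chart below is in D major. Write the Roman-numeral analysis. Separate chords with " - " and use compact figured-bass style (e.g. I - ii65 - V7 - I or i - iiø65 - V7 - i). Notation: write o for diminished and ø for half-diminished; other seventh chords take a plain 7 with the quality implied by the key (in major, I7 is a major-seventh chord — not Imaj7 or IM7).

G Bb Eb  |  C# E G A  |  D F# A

bII6 - V65 - I

G-Bb-Eb is non-diatonic — a major triad on the lowered supertonic (Eb): the Neapolitan sixth, bII6 (third, G, in the bass — hence the 6).
C#-E-G-A: dominant seventh chord on A = scale degree 5 → V65.
D-F#-A has root D, degree 1 in D major, so I.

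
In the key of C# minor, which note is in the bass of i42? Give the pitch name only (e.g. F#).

i in C# minor has root C#; the chord is C#-E-G#-B.
The figure 42 means third inversion — the seventh is in the bass.

B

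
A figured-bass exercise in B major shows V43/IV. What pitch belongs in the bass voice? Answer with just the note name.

F#

The applied chord V43/IV is rooted on B: B-D#-F#-A.
The figure 43 means second inversion — the fifth is in the bass.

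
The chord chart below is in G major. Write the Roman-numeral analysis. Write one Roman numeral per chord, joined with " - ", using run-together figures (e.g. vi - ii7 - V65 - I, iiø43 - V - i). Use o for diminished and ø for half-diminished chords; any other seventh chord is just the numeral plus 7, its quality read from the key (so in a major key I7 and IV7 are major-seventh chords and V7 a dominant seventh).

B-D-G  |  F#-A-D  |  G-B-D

I6 - V6 - I

B-D-G: major triad on G = scale degree 1 → I6.
F#-A-D: root D is the dominant; major triad there is V6.
G-B-D: root G is the tonic; major triad there is I.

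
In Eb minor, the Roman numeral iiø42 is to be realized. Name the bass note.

Eb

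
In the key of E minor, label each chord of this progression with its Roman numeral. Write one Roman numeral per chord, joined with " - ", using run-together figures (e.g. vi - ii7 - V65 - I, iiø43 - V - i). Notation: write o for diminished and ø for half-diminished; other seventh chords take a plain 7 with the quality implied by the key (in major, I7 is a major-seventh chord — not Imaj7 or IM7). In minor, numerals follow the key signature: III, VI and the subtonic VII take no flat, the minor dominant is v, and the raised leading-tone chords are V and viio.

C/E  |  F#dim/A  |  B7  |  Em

VI6 - iio6 - V7 - i

C/E: root C is the submediant; major triad there is VI6.
F#dim/A has root F#, degree 2 in E minor, so iio6.
B7 has root B, degree 5 in E minor, so V7.
Em: root E is the tonic; minor triad there is i.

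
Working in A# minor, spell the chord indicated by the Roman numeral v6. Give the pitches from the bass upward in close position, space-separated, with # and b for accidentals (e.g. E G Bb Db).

G# B# E#

The numeral's case and figure indicate a minor triad. In A# minor its root, the dominant, is E#.
Stacking thirds from E# gives E#-G#-B#.
With the 6 figure the chord is in first inversion; from the bass G# upward in close position it reads G#-B#-E#.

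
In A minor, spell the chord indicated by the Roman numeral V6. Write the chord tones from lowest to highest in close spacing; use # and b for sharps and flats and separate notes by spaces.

G# B E

In A minor, scale degree 5 is E. The dominant is major (leading tone raised), so V is a major triad.
That chord is spelled E-G#-B.
The figured bass 6 indicates first inversion, placing the third (G#) in the bass: G#-B-E.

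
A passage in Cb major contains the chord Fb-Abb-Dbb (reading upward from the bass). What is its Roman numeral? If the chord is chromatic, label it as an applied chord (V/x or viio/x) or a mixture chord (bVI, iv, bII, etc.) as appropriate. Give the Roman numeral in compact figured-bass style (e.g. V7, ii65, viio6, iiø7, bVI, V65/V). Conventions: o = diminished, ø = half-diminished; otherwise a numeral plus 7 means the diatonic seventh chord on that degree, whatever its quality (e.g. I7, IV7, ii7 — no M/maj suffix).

Stacked in thirds the chord is Dbb-Fb-Abb: a major triad on Dbb.
Dbb is the lowered second degree of Cb major (diatonic 2 would be Db). This is the Neapolitan sixth — a major triad on the lowered second degree, here in its customary first inversion.
With Fb in the bass the chord is in first inversion, so the figured bass is 6.

bII6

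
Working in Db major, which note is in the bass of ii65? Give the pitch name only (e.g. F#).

ii in Db major has root Eb; the chord is Eb-Gb-Bb-Db.
The figure 65 means first inversion — the third is in the bass.

Gb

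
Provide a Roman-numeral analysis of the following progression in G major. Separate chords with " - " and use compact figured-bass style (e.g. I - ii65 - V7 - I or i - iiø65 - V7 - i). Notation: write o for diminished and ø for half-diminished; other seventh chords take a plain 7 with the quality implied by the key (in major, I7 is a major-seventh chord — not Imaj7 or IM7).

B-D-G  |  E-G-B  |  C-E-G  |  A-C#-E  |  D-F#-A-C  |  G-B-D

I6 - vi - IV - V/V - V7 - I

B-D-G has root G, degree 1 in G major, so I6.
E-G-B: root E is the submediant; minor triad there is vi.
C-E-G: root C is the subdominant; major triad there is IV.
A-C#-E: a major triad on A, the applied dominant of V → V/V.
D-F#-A-C has root D, degree 5 in G major, so V7.
G-B-D has root G, degree 1 in G major, so I.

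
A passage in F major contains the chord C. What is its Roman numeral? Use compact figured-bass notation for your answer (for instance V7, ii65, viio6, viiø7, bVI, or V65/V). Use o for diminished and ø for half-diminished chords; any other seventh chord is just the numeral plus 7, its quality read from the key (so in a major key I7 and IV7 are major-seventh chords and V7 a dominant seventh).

V

Stacked in thirds the chord is C-E-G: a major triad on C.
C is scale degree 5 in F major, and a major triad on that degree is written V.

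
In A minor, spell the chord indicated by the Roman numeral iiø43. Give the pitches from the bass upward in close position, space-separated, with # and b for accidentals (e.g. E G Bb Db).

F A B D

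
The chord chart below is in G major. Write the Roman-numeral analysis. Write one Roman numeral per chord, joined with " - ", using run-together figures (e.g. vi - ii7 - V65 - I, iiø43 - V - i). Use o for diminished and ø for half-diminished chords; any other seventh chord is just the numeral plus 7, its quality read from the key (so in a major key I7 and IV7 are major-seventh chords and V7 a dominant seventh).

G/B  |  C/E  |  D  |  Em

G/B has root G, degree 1 in G major, so I6.
C/E has root C, degree 4 in G major, so IV6.
D: root D is the dominant; major triad there is V.
Em: minor triad on E = scale degree 6 → vi.

I6 - IV6 - V - vi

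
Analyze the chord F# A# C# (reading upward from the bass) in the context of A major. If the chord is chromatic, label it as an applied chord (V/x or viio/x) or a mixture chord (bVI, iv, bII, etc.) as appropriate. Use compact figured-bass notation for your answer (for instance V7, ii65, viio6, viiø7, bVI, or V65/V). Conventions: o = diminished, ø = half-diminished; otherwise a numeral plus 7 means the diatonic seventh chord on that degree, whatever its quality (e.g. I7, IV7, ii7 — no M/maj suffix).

Stacked in thirds the chord is F#-A#-C#: a major triad on F#.
F# is not a diatonic chord root with this quality in A major, but it lies a perfect fifth above B (ii), so the chord functions as an applied dominant of ii.

V/ii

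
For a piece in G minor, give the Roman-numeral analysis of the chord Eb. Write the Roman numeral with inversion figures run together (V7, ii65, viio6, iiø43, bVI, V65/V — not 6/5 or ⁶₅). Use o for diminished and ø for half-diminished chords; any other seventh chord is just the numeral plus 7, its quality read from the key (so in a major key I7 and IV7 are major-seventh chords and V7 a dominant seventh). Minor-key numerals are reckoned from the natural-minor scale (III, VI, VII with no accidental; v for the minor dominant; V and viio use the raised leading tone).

VI

The pitches Eb-G-Bb form a major triad rooted on Eb.
In G minor, Eb is the submediant; the diatonic major triad there is VI.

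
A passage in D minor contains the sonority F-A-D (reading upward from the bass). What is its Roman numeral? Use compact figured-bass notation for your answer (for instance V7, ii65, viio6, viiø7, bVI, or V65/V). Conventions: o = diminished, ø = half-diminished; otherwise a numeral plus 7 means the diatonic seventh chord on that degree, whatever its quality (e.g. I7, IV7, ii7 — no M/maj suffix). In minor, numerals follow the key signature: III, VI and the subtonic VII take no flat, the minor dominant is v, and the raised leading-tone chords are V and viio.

i6

The pitches D-F-A form a minor triad rooted on D.
In D minor, D is the tonic; the diatonic minor triad there is i.
With F in the bass the chord is in first inversion, so the figured bass is 6.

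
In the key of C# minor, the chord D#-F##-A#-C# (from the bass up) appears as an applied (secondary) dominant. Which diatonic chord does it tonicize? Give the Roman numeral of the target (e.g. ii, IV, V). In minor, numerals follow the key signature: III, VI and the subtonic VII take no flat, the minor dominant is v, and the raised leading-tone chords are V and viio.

V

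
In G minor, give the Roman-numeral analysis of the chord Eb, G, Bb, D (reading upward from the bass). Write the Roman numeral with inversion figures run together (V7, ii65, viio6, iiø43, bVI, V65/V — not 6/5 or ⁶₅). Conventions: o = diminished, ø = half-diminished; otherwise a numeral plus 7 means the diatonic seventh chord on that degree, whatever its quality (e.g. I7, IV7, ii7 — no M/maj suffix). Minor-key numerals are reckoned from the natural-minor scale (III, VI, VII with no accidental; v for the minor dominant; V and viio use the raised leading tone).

VI7

Stacked in thirds the chord is Eb-G-Bb-D: a major seventh chord on Eb.
In G minor, Eb is the submediant; the diatonic major seventh chord there is VI7.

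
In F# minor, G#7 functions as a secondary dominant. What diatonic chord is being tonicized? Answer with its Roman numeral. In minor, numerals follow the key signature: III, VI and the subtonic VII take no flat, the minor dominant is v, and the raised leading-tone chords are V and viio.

V

The chord is a dominant seventh chord on G#.
A dominant resolves down a perfect fifth: G# → C#. In F# minor, C# is scale degree 5, i.e. V.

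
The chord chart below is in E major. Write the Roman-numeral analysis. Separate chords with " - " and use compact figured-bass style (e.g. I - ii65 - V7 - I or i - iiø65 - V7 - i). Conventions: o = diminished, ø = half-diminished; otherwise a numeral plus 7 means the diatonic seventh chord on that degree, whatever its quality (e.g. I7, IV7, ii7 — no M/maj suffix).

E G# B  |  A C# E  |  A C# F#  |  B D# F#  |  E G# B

E-G#-B: root E is the tonic; major triad there is I.
A-C#-E: major triad on A = scale degree 4 → IV.
A-C#-F#: root F# is the supertonic; minor triad there is ii6.
B-D#-F#: major triad on B = scale degree 5 → V.
E-G#-B: major triad on E = scale degree 1 → I.

I - IV - ii6 - V - I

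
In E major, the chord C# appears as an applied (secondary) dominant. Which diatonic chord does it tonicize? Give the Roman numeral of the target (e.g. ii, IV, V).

ii

The chord is a major triad on C#.
A dominant resolves down a perfect fifth: C# → F#. In E major, F# is scale degree 2, i.e. ii.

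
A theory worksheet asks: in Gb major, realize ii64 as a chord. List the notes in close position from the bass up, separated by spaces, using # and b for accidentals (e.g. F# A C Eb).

Eb Ab Cb

In Gb major, scale degree 2 is Ab, and the diatonic chord built there is a minor triad.
That chord is spelled Ab-Cb-Eb.
The figured bass 64 indicates second inversion, placing the fifth (Eb) in the bass: Eb-Ab-Cb.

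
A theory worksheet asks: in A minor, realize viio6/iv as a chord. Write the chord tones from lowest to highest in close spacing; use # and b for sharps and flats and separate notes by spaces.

E G C#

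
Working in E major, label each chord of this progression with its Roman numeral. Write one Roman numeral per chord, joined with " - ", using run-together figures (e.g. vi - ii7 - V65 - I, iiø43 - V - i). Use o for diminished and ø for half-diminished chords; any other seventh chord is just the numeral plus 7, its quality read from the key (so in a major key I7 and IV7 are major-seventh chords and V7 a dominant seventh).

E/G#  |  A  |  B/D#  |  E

E/G#: root E is the tonic; major triad there is I6.
A has root A, degree 4 in E major, so IV.
B/D#: major triad on B = scale degree 5 → V6.
E: major triad on E = scale degree 1 → I.

I6 - IV - V6 - I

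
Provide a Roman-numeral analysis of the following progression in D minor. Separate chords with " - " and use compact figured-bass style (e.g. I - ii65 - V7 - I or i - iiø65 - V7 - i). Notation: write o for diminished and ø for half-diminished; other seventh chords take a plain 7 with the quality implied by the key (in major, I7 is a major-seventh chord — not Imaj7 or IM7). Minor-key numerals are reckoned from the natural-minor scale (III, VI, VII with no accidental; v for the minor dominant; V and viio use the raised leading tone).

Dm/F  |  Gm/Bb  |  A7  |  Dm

i6 - iv6 - V7 - i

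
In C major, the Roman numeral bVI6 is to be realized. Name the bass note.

bVI in C major has root Ab; the chord is Ab-C-Eb.
The figure 6 means first inversion — the third is in the bass.

C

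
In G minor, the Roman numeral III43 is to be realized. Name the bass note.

III in G minor has root Bb; the chord is Bb-D-F-A.
The figure 43 means second inversion — the fifth is in the bass.

F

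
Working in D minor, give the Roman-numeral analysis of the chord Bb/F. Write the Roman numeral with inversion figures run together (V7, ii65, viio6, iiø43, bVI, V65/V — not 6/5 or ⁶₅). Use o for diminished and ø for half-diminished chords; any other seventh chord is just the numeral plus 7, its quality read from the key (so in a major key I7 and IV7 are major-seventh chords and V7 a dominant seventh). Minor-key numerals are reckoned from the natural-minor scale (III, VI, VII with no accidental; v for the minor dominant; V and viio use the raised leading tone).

VI64

The pitches Bb-D-F form a major triad rooted on Bb.
Bb is scale degree 6 in D minor, and a major triad on that degree is written VI.
With F in the bass the chord is in second inversion, so the figured bass is 64.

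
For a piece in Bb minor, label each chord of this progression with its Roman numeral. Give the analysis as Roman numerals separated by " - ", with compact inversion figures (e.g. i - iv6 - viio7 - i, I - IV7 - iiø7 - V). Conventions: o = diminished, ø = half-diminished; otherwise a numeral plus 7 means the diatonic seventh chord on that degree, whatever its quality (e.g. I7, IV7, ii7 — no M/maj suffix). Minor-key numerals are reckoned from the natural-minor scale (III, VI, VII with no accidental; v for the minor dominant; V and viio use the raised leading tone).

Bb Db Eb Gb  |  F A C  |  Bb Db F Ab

iv43 - V - i7

Bb-Db-Eb-Gb: minor seventh chord on Eb = scale degree 4 → iv43.
F-A-C: major triad on F = scale degree 5 → V.
Bb-Db-F-Ab: minor seventh chord on Bb = scale degree 1 → i7.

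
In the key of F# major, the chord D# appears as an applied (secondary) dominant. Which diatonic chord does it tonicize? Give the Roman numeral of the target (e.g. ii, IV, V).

ii

The chord is a major triad on D#.
A dominant resolves down a perfect fifth: D# → G#. In F# major, G# is scale degree 2, i.e. ii.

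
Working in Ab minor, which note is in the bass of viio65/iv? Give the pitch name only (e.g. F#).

The applied chord viio65/iv is rooted on C: C-Eb-Gb-Bbb.
The figure 65 means first inversion — the third is in the bass.

Eb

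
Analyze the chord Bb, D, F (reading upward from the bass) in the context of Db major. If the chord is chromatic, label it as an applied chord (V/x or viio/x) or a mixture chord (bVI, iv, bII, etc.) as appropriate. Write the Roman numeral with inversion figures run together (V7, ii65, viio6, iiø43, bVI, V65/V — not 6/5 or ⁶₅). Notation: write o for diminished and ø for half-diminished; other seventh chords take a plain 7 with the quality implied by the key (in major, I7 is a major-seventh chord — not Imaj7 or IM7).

Stacked in thirds the chord is Bb-D-F: a major triad on Bb.
Bb is not a diatonic chord root with this quality in Db major, but it lies a perfect fifth above Eb (ii), so the chord functions as an applied dominant of ii.

V/ii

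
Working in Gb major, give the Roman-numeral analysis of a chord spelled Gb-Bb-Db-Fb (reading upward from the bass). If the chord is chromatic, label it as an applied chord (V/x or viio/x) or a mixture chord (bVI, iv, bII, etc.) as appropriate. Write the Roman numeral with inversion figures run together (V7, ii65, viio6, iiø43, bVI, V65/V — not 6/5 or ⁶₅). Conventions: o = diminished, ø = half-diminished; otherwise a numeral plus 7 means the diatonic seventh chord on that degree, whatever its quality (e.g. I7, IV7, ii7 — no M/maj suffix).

The pitches Gb-Bb-Db-Fb form a dominant seventh chord rooted on Gb.
Gb is not a diatonic chord root with this quality in Gb major, but it lies a perfect fifth above Cb (IV), so the chord functions as an applied dominant of IV.

V7/IV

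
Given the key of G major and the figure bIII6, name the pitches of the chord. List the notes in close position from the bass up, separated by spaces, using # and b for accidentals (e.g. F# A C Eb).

D F Bb

bIII6 is a major triad on the lowered third degree, borrowed from the parallel minor. In G major that root is Bb.
So the chord is Bb-D-F, a major triad.
The figured bass 6 indicates first inversion, placing the third (D) in the bass: D-F-Bb.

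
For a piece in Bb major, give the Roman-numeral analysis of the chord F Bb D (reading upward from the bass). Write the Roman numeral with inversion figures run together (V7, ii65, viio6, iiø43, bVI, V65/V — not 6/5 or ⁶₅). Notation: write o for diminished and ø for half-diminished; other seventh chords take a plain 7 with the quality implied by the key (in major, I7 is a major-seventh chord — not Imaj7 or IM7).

I64

Stacked in thirds the chord is Bb-D-F: a major triad on Bb.
In Bb major, Bb is the tonic; the diatonic major triad there is I.
With F in the bass the chord is in second inversion, so the figured bass is 64.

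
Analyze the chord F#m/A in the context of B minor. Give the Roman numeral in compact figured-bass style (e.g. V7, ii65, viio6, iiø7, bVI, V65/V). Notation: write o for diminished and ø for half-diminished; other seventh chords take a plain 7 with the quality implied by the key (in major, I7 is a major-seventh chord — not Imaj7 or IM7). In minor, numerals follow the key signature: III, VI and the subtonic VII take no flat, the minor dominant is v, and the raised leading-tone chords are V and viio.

v6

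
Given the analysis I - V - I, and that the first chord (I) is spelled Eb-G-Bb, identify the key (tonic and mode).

Eb major

The anchor chord is a major triad on Eb, labeled I.
If Eb is scale degree 1 and the mode makes that degree carry a major triad, the tonic is Eb and the mode is major.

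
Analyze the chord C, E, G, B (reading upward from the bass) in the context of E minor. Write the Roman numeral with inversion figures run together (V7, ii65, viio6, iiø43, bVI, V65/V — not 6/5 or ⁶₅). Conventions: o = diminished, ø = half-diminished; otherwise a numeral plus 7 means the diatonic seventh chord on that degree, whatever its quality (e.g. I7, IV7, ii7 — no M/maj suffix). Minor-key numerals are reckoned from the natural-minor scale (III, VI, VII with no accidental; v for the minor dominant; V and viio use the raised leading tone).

VI7

The pitches C-E-G-B form a major seventh chord rooted on C.
In E minor, C is the submediant; the diatonic major seventh chord there is VI7.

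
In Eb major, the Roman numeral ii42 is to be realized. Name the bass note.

Eb

ii in Eb major has root F; the chord is F-Ab-C-Eb.
The figure 42 means third inversion — the seventh is in the bass.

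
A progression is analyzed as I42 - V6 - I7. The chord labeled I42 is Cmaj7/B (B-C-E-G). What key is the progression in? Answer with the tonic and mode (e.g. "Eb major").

The anchor chord is a major seventh chord on C, labeled I42.
If C is scale degree 1 and the mode makes that degree carry a major seventh chord, the tonic is C and the mode is major.

C major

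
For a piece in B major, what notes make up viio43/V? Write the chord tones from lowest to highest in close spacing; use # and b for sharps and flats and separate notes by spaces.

The slash marks an applied leading-tone chord: viio of V. In B major, V is F#, so the leading tone to it is E#, a half step below.
Building a fully diminished seventh chord on E# gives E#-G#-B-D.
With the 43 figure the chord is in second inversion; from the bass B upward in close position it reads B-D-E#-G#.

B D E# G#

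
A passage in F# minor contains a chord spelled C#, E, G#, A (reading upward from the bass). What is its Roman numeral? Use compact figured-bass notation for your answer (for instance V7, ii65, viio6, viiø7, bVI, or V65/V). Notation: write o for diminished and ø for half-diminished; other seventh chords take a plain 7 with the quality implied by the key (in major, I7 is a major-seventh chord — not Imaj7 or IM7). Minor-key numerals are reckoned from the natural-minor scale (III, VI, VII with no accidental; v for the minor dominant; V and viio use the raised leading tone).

III65

The pitches A-C#-E-G# form a major seventh chord rooted on A.
In F# minor, A is the mediant; the diatonic major seventh chord there is III7.
With C# in the bass the chord is in first inversion, so the figured bass is 65.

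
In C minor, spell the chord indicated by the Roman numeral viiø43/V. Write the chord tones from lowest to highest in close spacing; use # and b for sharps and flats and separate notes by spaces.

viiø43/V is a secondary leading-tone chord. The target V is G in C minor; the applied chord is rooted a semitone below, on F#.
Building a half-diminished seventh chord on F# gives F#-A-C-E.
The figured bass 43 indicates second inversion, placing the fifth (C) in the bass: C-E-F#-A.

C E F# A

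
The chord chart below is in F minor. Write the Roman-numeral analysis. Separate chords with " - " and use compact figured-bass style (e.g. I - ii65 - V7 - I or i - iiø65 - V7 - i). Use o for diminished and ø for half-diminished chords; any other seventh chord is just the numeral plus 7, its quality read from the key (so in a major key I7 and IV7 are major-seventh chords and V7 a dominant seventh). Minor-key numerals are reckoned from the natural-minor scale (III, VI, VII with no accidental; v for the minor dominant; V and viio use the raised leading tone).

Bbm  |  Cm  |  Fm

Bbm: minor triad on Bb = scale degree 4 → iv.
Cm: root C is the dominant; minor triad there is v.
Fm has root F, degree 1 in F minor, so i.

iv - v - i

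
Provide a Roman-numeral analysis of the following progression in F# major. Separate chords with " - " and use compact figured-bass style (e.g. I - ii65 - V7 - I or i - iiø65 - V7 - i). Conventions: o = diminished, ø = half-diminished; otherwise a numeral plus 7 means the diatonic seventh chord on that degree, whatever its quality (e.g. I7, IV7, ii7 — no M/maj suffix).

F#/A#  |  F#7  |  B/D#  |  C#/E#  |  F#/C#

I6 - V7/IV - IV6 - V6 - I64

F#/A# has root F#, degree 1 in F# major, so I6.
F#7 is the secondary dominant of IV (dominant seventh chord on F#): V7/IV.
B/D#: major triad on B = scale degree 4 → IV6.
C#/E#: root C# is the dominant; major triad there is V6.
F#/C#: major triad on F# = scale degree 1 → I64.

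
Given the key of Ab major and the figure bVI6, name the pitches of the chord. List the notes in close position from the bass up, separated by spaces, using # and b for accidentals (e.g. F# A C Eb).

bVI6 is a major triad on the lowered sixth degree, borrowed from the parallel minor. In Ab major that root is Fb.
So the chord is Fb-Ab-Cb.
With the 6 figure the chord is in first inversion; from the bass Ab upward in close position it reads Ab-Cb-Fb.

Ab Cb Fb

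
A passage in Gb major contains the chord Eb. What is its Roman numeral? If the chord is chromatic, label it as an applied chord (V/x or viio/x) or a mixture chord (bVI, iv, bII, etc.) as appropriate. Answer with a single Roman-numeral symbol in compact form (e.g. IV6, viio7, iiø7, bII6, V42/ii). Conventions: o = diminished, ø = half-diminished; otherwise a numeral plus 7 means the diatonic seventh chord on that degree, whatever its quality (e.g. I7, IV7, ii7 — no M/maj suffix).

Stacked in thirds the chord is Eb-G-Bb: a major triad on Eb.
Eb is not a diatonic chord root with this quality in Gb major, but it lies a perfect fifth above Ab (ii), so the chord functions as an applied dominant of ii.

V/ii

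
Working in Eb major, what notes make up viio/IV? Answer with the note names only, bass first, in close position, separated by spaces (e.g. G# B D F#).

G Bb Db

viio/IV is a secondary leading-tone chord. The target IV is Ab in Eb major; the applied chord is rooted a semitone below, on G.
Building a diminished triad on G gives G-Bb-Db.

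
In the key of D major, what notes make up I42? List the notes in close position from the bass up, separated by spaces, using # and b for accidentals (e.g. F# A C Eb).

C# D F# A

The numeral's case and figure indicate a major seventh chord. In D major its root, the first degree, is D.
That chord is spelled D-F#-A-C#.
With the 42 figure the chord is in third inversion; from the bass C# upward in close position it reads C#-D-F#-A.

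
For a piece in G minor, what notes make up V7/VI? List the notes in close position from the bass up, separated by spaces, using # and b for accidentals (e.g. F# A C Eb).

Bb D F Ab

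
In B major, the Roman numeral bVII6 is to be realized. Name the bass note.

C#

bVII in B major has root A; the chord is A-C#-E.
The figure 6 means first inversion — the third is in the bass.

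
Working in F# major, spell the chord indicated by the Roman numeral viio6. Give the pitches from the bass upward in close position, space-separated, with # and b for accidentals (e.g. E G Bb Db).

G# B E#

The numeral's case and figure indicate a diminished triad. In F# major its root, the seventh degree, is E#.
Stacking thirds from E# gives E#-G#-B.
The figured bass 6 indicates first inversion, placing the third (G#) in the bass: G#-B-E#.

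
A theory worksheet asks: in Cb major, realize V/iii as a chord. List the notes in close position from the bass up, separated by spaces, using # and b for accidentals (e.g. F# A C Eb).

The slash means an applied dominant: we want the dominant of iii. In Cb major, iii is Eb minor, and its dominant is built on Bb.
Building a major triad on Bb gives Bb-D-F.

Bb D F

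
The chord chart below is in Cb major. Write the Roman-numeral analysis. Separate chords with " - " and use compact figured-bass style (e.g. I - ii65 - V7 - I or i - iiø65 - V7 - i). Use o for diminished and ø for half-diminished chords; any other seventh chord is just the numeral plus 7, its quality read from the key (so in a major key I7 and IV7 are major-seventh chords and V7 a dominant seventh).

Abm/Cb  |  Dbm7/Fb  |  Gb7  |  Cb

Abm/Cb: minor triad on Ab = scale degree 6 → vi6.
Dbm7/Fb: root Db is the supertonic; minor seventh chord there is ii65.
Gb7: dominant seventh chord on Gb = scale degree 5 → V7.
Cb has root Cb, degree 1 in Cb major, so I.

vi6 - ii65 - V7 - I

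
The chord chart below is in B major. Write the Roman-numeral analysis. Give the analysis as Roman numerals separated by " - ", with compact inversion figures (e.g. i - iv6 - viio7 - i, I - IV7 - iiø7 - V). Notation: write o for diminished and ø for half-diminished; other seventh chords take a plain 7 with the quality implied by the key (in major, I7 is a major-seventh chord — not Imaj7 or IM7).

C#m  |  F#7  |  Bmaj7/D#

ii - V7 - I65

C#m: root C# is the supertonic; minor triad there is ii.
F#7: dominant seventh chord on F# = scale degree 5 → V7.
Bmaj7/D#: major seventh chord on B = scale degree 1 → I65.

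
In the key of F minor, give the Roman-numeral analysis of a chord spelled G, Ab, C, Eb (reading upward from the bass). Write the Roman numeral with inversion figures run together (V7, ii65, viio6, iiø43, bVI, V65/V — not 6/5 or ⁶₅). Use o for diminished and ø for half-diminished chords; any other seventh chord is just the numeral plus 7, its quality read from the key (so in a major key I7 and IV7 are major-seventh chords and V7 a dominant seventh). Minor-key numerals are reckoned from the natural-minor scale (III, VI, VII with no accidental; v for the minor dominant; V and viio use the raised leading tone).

III42

The pitches Ab-C-Eb-G form a major seventh chord rooted on Ab.
Ab is scale degree 3 in F minor, and a major seventh chord on that degree is written III7.
With G in the bass the chord is in third inversion, so the figured bass is 42.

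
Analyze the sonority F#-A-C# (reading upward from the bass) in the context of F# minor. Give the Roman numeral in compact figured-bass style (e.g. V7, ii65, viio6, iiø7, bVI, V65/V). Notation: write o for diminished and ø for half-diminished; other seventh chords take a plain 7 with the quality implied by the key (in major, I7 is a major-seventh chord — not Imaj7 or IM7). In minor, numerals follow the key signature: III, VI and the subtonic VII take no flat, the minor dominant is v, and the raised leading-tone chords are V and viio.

i

The pitches F#-A-C# form a minor triad rooted on F#.
In F# minor, F# is the tonic; the diatonic minor triad there is i.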